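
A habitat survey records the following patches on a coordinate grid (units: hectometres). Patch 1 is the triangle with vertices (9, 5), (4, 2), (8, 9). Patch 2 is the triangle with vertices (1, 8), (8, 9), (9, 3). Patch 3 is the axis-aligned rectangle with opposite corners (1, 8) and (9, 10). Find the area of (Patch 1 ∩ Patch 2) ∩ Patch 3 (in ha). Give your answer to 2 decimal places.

The region (Patch 1 ∩ Patch 2) ∩ Patch 3 is the polygon with vertices (8,9), (8.167,8), (7.429,8).
By the shoelace formula its area is 0.37.

0.37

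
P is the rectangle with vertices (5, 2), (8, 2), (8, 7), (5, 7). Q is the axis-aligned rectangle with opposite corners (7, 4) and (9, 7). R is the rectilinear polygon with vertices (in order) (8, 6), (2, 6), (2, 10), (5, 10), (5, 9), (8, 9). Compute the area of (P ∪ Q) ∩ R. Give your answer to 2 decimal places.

The region (P ∪ Q) ∩ R is the polygon with vertices (5,7), (7,7), (8,7), (8,6), (5,6).
By the shoelace formula its area is 3.00.

3.00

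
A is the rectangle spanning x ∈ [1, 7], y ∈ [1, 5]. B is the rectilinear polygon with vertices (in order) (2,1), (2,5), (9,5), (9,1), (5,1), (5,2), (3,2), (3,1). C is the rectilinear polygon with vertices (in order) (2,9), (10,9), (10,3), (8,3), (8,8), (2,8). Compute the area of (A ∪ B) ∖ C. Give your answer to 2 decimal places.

30.00

|A ∪ B| = 32.
|(A ∪ B) ∩ C| = 2.
|(A ∪ B) ∖ C| = 32 − 2 = 30.00.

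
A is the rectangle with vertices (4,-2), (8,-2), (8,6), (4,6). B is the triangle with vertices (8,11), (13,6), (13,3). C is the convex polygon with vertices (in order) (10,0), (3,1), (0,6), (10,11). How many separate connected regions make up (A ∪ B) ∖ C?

(A ∪ B) ∖ C splits into 3 disjoint pieces (area 10.2857, area 6.3, area 0.0952).

3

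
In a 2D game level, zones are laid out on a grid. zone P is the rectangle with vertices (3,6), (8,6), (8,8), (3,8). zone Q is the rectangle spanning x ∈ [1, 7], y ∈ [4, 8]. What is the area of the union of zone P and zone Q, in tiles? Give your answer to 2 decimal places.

26.00

By inclusion–exclusion:
Individual areas: |zone P| = 10, |zone Q| = 24.
|zone P∩zone Q|: x∈[3,7], y∈[6,8] → 4·2 = 8.
|zone P ∪ zone Q| = 34 − 8 = 26.00.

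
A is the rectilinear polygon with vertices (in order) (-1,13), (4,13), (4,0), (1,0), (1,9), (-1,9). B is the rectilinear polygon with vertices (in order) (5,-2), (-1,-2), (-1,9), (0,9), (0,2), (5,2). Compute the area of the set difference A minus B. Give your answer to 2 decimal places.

41.00

|A| = 47, |A∩B| = 6.
|A ∖ B| = |A| − |A∩B| = 47 − 6 = 41.00.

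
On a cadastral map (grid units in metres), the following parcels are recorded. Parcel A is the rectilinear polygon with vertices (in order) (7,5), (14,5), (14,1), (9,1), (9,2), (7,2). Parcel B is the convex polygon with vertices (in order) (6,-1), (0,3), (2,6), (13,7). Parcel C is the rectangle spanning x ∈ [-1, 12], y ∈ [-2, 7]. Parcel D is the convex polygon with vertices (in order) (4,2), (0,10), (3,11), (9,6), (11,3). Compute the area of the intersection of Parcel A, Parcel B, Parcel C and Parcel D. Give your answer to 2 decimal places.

The intersection is the polygon with vertices (7,5), (9.667,5), (10.351,3.973), (9.286,2.755), (7,2.429).
By the shoelace formula its area is 6.90.

6.90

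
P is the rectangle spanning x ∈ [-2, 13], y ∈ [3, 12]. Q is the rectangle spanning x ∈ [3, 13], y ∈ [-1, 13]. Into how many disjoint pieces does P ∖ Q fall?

1

P ∖ Q is a single connected region.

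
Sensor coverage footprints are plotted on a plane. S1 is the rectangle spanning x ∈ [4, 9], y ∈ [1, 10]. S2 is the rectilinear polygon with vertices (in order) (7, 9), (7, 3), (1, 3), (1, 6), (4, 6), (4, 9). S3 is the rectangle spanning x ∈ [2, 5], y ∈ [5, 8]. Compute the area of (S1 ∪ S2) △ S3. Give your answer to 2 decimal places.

|S1 ∪ S2| = 54.
|(S1 ∪ S2) ∩ S3| = 5.
|(S1 ∪ S2) △ S3| = 54 + 9 − 10 = 53.00.

53.00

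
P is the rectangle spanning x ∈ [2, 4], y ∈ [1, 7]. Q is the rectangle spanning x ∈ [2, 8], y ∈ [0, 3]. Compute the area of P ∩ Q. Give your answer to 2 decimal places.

4.00

|P∩Q|: x∈[2,4], y∈[1,3] → 2·2 = 4.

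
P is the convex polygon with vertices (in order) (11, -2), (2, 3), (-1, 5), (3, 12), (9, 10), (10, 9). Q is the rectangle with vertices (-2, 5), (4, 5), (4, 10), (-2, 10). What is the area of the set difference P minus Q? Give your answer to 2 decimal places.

|P| = 96.5, |P∩Q| = 17.8571.
|P ∖ Q| = |P| − |P∩Q| = 96.5 − 17.8571 = 78.64.

78.64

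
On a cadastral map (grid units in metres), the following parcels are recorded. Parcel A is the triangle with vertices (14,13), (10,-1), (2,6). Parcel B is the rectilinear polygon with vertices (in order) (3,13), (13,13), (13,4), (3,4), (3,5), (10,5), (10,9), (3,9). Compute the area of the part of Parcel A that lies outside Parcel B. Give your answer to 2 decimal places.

|Parcel A| = 70, |Parcel A∩Parcel B| = 26.9702.
|Parcel A ∖ Parcel B| = |Parcel A| − |Parcel A∩Parcel B| = 70 − 26.9702 = 43.03.

43.03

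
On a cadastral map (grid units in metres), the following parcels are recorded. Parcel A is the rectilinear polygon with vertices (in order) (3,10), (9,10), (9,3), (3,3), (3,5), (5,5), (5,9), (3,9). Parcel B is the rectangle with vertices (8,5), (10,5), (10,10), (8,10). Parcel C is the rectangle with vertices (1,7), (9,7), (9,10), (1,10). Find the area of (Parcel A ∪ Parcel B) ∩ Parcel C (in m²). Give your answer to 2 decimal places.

14.00

The region (Parcel A ∪ Parcel B) ∩ Parcel C is the polygon with vertices (9,10), (9,7), (5,7), (5,9), (3,9), (3,10), (8,10).
By the shoelace formula its area is 14.00.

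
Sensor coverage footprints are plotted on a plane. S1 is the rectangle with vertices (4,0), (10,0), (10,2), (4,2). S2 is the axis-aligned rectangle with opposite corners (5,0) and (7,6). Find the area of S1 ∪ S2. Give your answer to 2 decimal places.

By inclusion–exclusion:
Individual areas: |S1| = 12, |S2| = 12.
|S1∩S2|: x∈[5,7], y∈[0,2] → 2·2 = 4.
|S1 ∪ S2| = 24 − 4 = 20.00.

20.00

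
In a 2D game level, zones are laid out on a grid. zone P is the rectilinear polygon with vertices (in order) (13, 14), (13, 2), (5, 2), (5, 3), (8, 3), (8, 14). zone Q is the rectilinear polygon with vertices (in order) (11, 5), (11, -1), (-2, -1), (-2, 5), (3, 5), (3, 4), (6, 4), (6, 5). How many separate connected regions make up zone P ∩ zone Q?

1

zone P ∩ zone Q is a single connected region.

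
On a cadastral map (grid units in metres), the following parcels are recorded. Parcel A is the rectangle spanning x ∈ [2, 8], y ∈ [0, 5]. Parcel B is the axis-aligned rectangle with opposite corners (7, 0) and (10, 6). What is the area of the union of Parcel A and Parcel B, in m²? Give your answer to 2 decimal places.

By inclusion–exclusion:
Individual areas: |Parcel A| = 30, |Parcel B| = 18.
|Parcel A∩Parcel B|: x∈[7,8], y∈[0,5] → 1·5 = 5.
|Parcel A ∪ Parcel B| = 48 − 5 = 43.00.

43.00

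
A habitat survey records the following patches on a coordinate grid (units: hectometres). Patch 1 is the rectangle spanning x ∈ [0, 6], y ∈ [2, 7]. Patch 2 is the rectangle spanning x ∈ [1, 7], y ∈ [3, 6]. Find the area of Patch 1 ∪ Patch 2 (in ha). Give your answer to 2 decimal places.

33.00

By inclusion–exclusion:
Individual areas: |Patch 1| = 30, |Patch 2| = 18.
|Patch 1∩Patch 2|: x∈[1,6], y∈[3,6] → 5·3 = 15.
|Patch 1 ∪ Patch 2| = 48 − 15 = 33.00.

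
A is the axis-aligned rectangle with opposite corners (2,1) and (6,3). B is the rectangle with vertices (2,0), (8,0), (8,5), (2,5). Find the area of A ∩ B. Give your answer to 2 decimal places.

8.00

|A∩B|: x∈[2,6], y∈[1,3] → 4·2 = 8.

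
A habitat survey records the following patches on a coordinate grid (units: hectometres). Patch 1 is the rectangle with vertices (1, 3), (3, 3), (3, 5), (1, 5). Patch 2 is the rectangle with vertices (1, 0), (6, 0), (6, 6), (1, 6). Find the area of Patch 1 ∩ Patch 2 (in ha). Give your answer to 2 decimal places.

|Patch 1∩Patch 2|: x∈[1,3], y∈[3,5] → 2·2 = 4.

4.00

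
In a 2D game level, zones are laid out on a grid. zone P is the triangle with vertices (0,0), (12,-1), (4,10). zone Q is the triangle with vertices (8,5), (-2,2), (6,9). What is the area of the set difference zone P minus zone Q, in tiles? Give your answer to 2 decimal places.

|zone P| = 62, |zone P∩zone Q| = 16.2035.
|zone P ∖ zone Q| = |zone P| − |zone P∩zone Q| = 62 − 16.2035 = 45.80.

45.80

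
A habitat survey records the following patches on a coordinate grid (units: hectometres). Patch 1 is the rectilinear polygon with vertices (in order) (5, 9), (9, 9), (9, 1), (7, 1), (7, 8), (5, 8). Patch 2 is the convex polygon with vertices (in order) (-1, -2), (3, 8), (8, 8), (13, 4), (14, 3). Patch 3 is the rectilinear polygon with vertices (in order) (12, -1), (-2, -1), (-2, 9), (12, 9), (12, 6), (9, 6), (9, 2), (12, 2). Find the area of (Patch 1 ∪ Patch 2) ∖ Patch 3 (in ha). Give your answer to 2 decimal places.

14.80

|Patch 1 ∪ Patch 2| = 82.5667.
|(Patch 1 ∪ Patch 2) ∩ Patch 3| = 67.7667.
|(Patch 1 ∪ Patch 2) ∖ Patch 3| = 82.5667 − 67.7667 = 14.80.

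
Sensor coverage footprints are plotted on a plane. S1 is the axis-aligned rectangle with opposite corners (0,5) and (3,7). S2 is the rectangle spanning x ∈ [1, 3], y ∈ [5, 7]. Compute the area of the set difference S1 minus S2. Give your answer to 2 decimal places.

|S1∩S2|: x∈[1,3], y∈[5,7] → 2·2 = 4.
|S1| = 6.
|S1 ∖ S2| = |S1| − |S1∩S2| = 6 − 4 = 2.00.

2.00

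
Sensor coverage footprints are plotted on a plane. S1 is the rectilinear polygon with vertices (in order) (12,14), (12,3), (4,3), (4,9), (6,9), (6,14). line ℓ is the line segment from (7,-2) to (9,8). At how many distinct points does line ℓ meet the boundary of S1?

The segment meets the boundary at (8,3).

1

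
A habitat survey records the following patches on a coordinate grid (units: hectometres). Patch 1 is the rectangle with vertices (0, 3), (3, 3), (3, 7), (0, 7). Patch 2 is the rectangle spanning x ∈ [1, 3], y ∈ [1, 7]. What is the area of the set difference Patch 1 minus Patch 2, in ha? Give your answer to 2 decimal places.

4.00

|Patch 1∩Patch 2|: x∈[1,3], y∈[3,7] → 2·4 = 8.
|Patch 1| = 12.
|Patch 1 ∖ Patch 2| = |Patch 1| − |Patch 1∩Patch 2| = 12 − 8 = 4.00.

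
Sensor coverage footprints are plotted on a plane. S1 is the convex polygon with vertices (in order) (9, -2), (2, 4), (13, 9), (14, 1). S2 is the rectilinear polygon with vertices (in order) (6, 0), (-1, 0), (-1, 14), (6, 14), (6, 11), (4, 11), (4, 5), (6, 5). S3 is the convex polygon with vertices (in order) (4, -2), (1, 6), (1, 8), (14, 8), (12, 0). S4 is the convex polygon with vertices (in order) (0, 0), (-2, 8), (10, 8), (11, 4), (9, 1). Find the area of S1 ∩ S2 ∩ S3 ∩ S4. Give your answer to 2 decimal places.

The intersection is the polygon with vertices (6,5), (6,0.667), (5.902,0.656), (2,4), (4.2,5).
By the shoelace formula its area is 9.75.

9.75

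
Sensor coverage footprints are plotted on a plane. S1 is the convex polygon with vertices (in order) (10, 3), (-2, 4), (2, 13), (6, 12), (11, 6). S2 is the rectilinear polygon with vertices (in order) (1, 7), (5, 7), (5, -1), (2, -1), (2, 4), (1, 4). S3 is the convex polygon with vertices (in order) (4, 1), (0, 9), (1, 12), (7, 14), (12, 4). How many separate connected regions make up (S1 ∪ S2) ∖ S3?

3

(S1 ∪ S2) ∖ S3 splits into 3 disjoint pieces (area 21.3248, area 0.4969, area 0.0801).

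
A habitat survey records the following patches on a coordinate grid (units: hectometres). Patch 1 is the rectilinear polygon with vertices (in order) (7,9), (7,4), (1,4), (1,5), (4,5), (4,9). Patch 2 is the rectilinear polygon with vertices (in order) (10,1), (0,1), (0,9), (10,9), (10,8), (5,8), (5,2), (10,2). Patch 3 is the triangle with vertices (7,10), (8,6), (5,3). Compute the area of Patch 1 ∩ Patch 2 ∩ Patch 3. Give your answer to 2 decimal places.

0.43

The intersection is the polygon with vertices (6.429,8), (6.714,9), (7,9), (7,8).
By the shoelace formula its area is 0.43.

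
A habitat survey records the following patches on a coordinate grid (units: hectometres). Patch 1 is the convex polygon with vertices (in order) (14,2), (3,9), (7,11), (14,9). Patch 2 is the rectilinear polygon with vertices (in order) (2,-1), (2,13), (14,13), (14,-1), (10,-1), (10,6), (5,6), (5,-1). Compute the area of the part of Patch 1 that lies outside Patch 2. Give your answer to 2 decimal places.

1.66

|Patch 1| = 49.5, |Patch 1∩Patch 2| = 47.8377.
|Patch 1 ∖ Patch 2| = |Patch 1| − |Patch 1∩Patch 2| = 49.5 − 47.8377 = 1.66.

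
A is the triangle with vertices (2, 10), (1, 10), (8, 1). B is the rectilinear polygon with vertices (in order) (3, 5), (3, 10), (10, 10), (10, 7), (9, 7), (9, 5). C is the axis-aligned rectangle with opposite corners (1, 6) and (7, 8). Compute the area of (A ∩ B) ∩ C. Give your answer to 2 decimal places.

1.21

The region (A ∩ B) ∩ C is the polygon with vertices (3,8), (3.333,8), (4.667,6), (4.111,6), (3,7.429).
By the shoelace formula its area is 1.21.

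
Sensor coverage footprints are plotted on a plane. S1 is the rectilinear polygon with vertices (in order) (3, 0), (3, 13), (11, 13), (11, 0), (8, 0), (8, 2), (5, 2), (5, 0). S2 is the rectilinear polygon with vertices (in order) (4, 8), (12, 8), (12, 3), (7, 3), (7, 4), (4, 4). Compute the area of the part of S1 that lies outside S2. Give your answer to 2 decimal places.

66.00

|S1| = 98, |S1∩S2| = 32.
|S1 ∖ S2| = |S1| − |S1∩S2| = 98 − 32 = 66.00.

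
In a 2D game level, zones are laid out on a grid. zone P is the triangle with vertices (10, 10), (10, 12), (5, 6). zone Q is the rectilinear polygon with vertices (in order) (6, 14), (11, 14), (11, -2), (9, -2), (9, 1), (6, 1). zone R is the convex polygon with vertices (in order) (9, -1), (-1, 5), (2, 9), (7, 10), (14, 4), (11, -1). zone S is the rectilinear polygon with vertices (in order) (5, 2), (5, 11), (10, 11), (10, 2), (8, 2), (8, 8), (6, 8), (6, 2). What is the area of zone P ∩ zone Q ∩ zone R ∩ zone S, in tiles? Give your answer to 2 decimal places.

1.08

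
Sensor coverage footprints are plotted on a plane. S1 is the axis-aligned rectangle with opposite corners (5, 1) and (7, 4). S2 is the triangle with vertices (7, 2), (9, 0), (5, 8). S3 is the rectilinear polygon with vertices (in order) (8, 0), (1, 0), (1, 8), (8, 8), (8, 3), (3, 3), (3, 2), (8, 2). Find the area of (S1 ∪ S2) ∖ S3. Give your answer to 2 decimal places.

3.25

|S1 ∪ S2| = 9.3333.
|(S1 ∪ S2) ∩ S3| = 6.0833.
|(S1 ∪ S2) ∖ S3| = 9.3333 − 6.0833 = 3.25.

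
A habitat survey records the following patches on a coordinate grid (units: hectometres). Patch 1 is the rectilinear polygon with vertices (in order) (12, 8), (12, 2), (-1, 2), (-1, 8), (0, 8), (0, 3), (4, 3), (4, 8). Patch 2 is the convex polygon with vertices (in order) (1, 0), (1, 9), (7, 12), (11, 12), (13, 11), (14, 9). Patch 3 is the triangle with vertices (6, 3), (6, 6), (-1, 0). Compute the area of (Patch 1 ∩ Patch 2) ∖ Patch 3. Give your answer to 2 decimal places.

|Patch 1 ∩ Patch 2| = 28.2265.
|(Patch 1 ∩ Patch 2) ∩ Patch 3| = 6.7985.
|(Patch 1 ∩ Patch 2) ∖ Patch 3| = 28.2265 − 6.7985 = 21.43.

21.43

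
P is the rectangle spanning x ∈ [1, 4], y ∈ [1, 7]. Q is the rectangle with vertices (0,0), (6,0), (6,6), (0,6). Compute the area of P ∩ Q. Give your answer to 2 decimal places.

15.00

|P∩Q|: x∈[1,4], y∈[1,6] → 3·5 = 15.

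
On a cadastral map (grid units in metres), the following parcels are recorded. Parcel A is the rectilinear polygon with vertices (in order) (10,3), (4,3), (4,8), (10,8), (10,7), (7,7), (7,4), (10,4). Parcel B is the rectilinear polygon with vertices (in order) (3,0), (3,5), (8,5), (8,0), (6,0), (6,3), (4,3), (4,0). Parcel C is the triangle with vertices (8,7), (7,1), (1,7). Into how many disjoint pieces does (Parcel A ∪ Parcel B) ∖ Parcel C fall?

3

(Parcel A ∪ Parcel B) ∖ Parcel C splits into 3 disjoint pieces (area 7.1667, area 5, area 6).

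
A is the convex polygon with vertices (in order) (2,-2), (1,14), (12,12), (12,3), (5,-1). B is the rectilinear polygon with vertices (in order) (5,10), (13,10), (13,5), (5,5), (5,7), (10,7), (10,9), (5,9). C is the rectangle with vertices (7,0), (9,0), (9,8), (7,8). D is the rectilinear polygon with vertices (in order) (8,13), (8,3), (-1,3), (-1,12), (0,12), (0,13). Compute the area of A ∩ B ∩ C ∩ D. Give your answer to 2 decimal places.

2.00

The intersection is the polygon with vertices (7,7), (8,7), (8,5), (7,5).
By the shoelace formula its area is 2.00.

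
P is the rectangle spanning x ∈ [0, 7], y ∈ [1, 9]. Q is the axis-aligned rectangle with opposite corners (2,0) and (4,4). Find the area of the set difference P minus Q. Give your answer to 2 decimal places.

|P∩Q|: x∈[2,4], y∈[1,4] → 2·3 = 6.
|P| = 56.
|P ∖ Q| = |P| − |P∩Q| = 56 − 6 = 50.00.

50.00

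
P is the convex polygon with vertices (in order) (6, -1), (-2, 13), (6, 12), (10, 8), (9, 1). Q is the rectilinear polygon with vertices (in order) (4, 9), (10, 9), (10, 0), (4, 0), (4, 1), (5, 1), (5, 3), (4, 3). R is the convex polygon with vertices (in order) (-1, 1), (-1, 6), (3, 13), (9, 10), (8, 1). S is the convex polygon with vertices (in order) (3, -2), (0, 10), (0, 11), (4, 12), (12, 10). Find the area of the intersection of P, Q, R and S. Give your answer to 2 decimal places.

27.64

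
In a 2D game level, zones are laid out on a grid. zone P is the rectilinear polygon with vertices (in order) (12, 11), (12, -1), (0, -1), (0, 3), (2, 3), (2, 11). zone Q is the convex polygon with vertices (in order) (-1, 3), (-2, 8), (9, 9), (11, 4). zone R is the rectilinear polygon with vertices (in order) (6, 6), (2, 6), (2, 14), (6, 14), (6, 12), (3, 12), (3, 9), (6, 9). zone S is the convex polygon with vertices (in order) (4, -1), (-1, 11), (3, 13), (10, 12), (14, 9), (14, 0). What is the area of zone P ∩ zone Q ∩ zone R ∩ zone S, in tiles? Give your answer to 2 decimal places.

The intersection is the polygon with vertices (6,6), (2,6), (2,8.364), (6,8.727).
By the shoelace formula its area is 10.18.

10.18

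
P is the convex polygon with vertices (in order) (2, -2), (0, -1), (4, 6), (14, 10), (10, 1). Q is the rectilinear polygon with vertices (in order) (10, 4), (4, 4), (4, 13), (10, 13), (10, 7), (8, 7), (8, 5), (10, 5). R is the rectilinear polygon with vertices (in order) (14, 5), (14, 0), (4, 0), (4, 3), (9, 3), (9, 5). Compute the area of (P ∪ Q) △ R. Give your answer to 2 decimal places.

|P ∪ Q| = 109.8.
|(P ∪ Q) ∩ R| = 22.2222.
|(P ∪ Q) △ R| = 109.8 + 40 − 44.4444 = 105.36.

105.36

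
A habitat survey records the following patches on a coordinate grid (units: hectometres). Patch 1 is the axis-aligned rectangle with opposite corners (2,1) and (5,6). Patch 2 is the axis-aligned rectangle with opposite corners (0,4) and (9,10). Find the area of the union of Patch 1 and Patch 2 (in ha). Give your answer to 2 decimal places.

By inclusion–exclusion:
Individual areas: |Patch 1| = 15, |Patch 2| = 54.
|Patch 1∩Patch 2|: x∈[2,5], y∈[4,6] → 3·2 = 6.
|Patch 1 ∪ Patch 2| = 69 − 6 = 63.00.

63.00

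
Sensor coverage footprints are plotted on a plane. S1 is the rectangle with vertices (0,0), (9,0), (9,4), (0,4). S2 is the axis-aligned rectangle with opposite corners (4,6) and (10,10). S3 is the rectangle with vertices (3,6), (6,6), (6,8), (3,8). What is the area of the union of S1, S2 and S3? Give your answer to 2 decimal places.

62.00

By inclusion–exclusion:
Individual areas: |S1| = 36, |S2| = 24, |S3| = 6.
|S1∩S2| = 0 (no overlap).
|S1∩S3| = 0 (no overlap).
|S2∩S3|: x∈[4,6], y∈[6,8] → 2·2 = 4.
|S1∩S2∩S3| = 0.
|S1 ∪ S2 ∪ S3| = 66 − 4 + 0 = 62.00.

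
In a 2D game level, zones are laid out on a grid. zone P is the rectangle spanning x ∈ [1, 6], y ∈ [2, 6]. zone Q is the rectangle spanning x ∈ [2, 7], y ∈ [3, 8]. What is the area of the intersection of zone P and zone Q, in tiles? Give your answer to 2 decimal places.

|zone P∩zone Q|: x∈[2,6], y∈[3,6] → 4·3 = 12.

12.00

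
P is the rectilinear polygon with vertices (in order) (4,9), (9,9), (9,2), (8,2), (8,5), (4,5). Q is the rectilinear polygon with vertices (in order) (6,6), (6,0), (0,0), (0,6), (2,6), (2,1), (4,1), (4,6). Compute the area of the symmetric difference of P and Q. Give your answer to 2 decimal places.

45.00

|P| = 23, |Q| = 26, |P∩Q| = 2.
|P △ Q| = |P| + |Q| − 2·|P∩Q| = 23 + 26 − 4 = 45.00.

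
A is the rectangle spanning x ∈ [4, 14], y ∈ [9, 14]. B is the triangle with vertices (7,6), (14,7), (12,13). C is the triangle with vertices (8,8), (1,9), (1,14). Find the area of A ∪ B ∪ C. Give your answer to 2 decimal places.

By inclusion–exclusion:
Individual areas: |A| = 50, |B| = 22, |C| = 17.5.
|A∩B| = 8.381.
|A∩C| = 3.4405.
|B∩C| = 0.
|A∩B∩C| = 0.
|A ∪ B ∪ C| = 89.5 − 11.8214 + 0 = 77.68.

77.68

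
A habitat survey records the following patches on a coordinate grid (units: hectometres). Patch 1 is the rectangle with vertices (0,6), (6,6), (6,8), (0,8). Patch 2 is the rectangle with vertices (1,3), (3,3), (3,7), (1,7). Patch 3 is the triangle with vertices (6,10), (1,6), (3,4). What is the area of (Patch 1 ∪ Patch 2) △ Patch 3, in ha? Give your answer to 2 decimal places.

14.00

|Patch 1 ∪ Patch 2| = 18.
|(Patch 1 ∪ Patch 2) ∩ Patch 3| = 6.5.
|(Patch 1 ∪ Patch 2) △ Patch 3| = 18 + 9 − 13 = 14.00.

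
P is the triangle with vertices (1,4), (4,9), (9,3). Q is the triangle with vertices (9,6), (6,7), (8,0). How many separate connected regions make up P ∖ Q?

2

P ∖ Q splits into 2 disjoint pieces (area 18.5745, area 0.1097).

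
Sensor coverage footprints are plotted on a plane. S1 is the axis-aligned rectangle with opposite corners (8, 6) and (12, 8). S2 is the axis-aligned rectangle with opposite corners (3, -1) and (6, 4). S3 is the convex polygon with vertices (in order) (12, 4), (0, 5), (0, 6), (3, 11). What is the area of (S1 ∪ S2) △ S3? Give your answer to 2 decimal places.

|S1 ∪ S2| = 23.
|(S1 ∪ S2) ∩ S3| = 0.7937.
|(S1 ∪ S2) △ S3| = 23 + 39 − 1.5873 = 60.41.

60.41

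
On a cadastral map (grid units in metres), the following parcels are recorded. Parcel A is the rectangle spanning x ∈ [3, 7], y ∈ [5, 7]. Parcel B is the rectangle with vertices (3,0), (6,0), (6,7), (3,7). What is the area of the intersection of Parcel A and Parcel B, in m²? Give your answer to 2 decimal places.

6.00

|Parcel A∩Parcel B|: x∈[3,6], y∈[5,7] → 3·2 = 6.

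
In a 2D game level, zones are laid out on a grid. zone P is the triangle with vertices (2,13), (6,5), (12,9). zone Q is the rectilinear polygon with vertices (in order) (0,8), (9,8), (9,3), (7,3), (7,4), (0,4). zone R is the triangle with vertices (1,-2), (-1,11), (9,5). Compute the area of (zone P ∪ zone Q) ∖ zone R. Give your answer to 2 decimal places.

33.52

|zone P ∪ zone Q| = 61.75.
|(zone P ∪ zone Q) ∩ zone R| = 28.2308.
|(zone P ∪ zone Q) ∖ zone R| = 61.75 − 28.2308 = 33.52.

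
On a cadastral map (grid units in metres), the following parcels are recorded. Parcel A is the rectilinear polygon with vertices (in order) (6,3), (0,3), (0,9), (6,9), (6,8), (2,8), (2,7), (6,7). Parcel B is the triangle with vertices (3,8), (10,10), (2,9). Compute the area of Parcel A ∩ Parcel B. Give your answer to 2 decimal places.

2.21

The intersection is the polygon with vertices (6,9), (6,8.857), (3,8), (2,9).
By the shoelace formula its area is 2.21.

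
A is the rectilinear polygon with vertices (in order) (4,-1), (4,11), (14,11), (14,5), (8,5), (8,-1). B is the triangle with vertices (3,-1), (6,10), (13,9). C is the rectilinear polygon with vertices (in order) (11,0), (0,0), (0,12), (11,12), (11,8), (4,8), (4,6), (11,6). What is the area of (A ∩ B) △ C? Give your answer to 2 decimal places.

106.68

|A ∩ B| = 38.1667.
|(A ∩ B) ∩ C| = 24.7446.
|(A ∩ B) △ C| = 38.1667 + 118 − 49.4892 = 106.68.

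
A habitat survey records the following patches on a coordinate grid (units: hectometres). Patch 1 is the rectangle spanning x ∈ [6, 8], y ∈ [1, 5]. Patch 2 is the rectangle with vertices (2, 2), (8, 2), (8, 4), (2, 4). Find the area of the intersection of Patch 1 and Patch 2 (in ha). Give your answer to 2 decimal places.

4.00

|Patch 1∩Patch 2|: x∈[6,8], y∈[2,4] → 2·2 = 4.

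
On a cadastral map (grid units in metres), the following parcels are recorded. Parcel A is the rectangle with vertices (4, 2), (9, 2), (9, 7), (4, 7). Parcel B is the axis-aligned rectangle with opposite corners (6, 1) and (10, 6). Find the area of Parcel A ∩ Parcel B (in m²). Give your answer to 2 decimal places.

|Parcel A∩Parcel B|: x∈[6,9], y∈[2,6] → 3·4 = 12.

12.00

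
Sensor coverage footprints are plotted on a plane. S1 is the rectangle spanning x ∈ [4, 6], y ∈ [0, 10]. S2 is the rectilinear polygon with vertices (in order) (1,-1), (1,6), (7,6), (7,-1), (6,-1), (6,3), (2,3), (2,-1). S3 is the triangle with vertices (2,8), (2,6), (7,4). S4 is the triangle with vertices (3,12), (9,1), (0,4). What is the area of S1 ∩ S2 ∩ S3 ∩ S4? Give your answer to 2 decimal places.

The intersection is the polygon with vertices (4.5,6), (6,4.8), (6,4.4), (4,5.2), (4,6).
By the shoelace formula its area is 1.50.

1.50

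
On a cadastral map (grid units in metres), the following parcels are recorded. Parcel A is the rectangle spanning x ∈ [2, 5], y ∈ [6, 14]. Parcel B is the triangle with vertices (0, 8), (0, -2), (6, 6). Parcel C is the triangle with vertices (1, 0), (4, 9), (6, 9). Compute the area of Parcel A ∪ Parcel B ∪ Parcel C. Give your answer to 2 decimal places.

52.40

By inclusion–exclusion:
Individual areas: |Parcel A| = 24, |Parcel B| = 30, |Parcel C| = 9.
|Parcel A∩Parcel B| = 2.5.
|Parcel A∩Parcel C| = 4.1.
|Parcel B∩Parcel C| = 4.9594.
|Parcel A∩Parcel B∩Parcel C| = 0.9594.
|Parcel A ∪ Parcel B ∪ Parcel C| = 63 − 11.5594 + 0.9594 = 52.40.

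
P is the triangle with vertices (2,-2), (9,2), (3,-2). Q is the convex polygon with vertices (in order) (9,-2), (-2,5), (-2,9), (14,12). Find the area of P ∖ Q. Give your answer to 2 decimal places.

|P| = 2, |P∩Q| = 0.4841.
|P ∖ Q| = |P| − |P∩Q| = 2 − 0.4841 = 1.52.

1.52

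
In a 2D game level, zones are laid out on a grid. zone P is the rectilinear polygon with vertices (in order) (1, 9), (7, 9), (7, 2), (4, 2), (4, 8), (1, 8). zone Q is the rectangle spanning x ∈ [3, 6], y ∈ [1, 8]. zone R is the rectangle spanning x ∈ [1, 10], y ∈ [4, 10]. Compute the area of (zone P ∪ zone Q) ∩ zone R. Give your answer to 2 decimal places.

22.00

The region (zone P ∪ zone Q) ∩ zone R is the polygon with vertices (7,4), (3,4), (3,8), (1,8), (1,9), (7,9).
By the shoelace formula its area is 22.00.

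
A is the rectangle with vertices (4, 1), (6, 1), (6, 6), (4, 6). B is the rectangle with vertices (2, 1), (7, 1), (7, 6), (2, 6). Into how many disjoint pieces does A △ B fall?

2

A △ B splits into 2 disjoint pieces (area 5, area 10).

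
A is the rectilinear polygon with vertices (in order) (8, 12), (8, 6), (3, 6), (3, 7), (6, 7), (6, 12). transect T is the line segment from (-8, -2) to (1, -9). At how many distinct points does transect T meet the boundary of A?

0

The segment lies entirely outside A and never meets its boundary.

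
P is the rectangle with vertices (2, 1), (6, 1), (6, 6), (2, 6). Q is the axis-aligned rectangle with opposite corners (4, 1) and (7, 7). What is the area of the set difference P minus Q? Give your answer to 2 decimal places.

|P∩Q|: x∈[4,6], y∈[1,6] → 2·5 = 10.
|P| = 20.
|P ∖ Q| = |P| − |P∩Q| = 20 − 10 = 10.00.

10.00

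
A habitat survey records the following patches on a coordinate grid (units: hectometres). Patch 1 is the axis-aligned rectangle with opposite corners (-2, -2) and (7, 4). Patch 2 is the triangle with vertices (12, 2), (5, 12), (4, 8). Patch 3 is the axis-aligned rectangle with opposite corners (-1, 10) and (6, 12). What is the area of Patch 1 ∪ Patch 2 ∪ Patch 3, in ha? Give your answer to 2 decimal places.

85.21

By inclusion–exclusion:
Individual areas: |Patch 1| = 54, |Patch 2| = 19, |Patch 3| = 14.
|Patch 1∩Patch 2| = 0.
|Patch 1∩Patch 3| = 0 (no overlap).
|Patch 2∩Patch 3| = 1.7857.
|Patch 1∩Patch 2∩Patch 3| = 0.
|Patch 1 ∪ Patch 2 ∪ Patch 3| = 87 − 1.7857 + 0 = 85.21.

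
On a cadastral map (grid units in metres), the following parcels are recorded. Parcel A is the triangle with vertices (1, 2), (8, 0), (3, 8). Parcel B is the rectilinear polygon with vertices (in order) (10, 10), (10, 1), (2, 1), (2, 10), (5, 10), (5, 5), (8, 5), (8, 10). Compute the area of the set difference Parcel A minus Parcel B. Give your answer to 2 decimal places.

3.08

|Parcel A| = 23, |Parcel A∩Parcel B| = 19.9196.
|Parcel A ∖ Parcel B| = |Parcel A| − |Parcel A∩Parcel B| = 23 − 19.9196 = 3.08.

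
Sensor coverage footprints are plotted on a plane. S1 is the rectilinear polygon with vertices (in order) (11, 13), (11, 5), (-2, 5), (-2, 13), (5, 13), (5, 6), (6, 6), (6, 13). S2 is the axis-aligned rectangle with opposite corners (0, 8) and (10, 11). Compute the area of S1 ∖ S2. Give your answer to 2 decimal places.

70.00

|S1| = 97, |S1∩S2| = 27.
|S1 ∖ S2| = |S1| − |S1∩S2| = 97 − 27 = 70.00.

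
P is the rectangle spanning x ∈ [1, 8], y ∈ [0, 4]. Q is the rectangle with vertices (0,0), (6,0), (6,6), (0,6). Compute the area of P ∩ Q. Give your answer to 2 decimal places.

|P∩Q|: x∈[1,6], y∈[0,4] → 5·4 = 20.

20.00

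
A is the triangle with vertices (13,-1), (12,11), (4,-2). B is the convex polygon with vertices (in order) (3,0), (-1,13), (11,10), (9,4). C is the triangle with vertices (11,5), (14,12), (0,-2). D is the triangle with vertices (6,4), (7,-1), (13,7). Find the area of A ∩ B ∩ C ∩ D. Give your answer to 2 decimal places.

The intersection is the polygon with vertices (6.783,2.522), (8.299,4.985), (9.5,5.5), (9,4).
By the shoelace formula its area is 2.38.

2.38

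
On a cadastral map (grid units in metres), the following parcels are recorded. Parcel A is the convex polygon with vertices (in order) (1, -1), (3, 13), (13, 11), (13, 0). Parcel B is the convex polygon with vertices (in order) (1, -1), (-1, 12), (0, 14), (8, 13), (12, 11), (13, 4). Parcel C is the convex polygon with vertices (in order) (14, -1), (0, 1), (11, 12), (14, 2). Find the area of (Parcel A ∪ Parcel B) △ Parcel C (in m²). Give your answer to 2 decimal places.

|Parcel A ∪ Parcel B| = 175.1667.
|(Parcel A ∪ Parcel B) ∩ Parcel C| = 85.9106.
|(Parcel A ∪ Parcel B) △ Parcel C| = 175.1667 + 92.5 − 171.8211 = 95.85.

95.85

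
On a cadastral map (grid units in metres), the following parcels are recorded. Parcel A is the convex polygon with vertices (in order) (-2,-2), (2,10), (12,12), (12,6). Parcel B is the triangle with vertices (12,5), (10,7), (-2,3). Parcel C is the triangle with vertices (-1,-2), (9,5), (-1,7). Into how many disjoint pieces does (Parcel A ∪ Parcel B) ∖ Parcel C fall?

3

(Parcel A ∪ Parcel B) ∖ Parcel C splits into 3 disjoint pieces (area 0.0952, area 59.529, area 1.2143).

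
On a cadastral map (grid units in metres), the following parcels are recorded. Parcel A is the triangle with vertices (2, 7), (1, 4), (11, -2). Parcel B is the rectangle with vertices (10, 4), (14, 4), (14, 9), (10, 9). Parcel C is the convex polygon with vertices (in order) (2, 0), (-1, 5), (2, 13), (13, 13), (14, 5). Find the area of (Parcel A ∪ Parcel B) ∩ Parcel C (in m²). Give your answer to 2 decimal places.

31.21

|Parcel A ∪ Parcel B| = 38.
|(Parcel A ∪ Parcel B) ∩ Parcel C| = 31.21.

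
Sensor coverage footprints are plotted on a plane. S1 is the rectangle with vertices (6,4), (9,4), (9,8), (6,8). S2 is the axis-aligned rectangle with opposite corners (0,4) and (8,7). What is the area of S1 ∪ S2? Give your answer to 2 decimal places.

By inclusion–exclusion:
Individual areas: |S1| = 12, |S2| = 24.
|S1∩S2|: x∈[6,8], y∈[4,7] → 2·3 = 6.
|S1 ∪ S2| = 36 − 6 = 30.00.

30.00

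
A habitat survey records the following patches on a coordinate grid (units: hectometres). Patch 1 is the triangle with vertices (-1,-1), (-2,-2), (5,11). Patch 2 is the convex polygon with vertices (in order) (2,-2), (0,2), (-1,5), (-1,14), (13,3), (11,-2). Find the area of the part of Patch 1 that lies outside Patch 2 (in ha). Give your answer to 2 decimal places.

|Patch 1| = 3, |Patch 1∩Patch 2| = 1.6428.
|Patch 1 ∖ Patch 2| = |Patch 1| − |Patch 1∩Patch 2| = 3 − 1.6428 = 1.36.

1.36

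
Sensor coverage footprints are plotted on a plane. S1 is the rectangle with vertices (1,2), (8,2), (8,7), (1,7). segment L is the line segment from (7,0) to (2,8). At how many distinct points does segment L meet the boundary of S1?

2

The segment meets the boundary at (2.625,7), (5.75,2).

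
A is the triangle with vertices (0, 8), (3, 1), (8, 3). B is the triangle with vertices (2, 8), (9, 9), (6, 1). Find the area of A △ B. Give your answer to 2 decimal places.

|A| = 20.5, |B| = 26.5, |A∩B| = 5.6463.
|A △ B| = |A| + |B| − 2·|A∩B| = 20.5 + 26.5 − 11.2927 = 35.71.

35.71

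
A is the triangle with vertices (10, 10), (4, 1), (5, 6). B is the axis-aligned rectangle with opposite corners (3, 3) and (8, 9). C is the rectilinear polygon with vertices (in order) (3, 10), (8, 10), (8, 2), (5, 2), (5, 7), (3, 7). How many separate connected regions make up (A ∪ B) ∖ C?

2

(A ∪ B) ∖ C splits into 2 disjoint pieces (area 8.85, area 1.4).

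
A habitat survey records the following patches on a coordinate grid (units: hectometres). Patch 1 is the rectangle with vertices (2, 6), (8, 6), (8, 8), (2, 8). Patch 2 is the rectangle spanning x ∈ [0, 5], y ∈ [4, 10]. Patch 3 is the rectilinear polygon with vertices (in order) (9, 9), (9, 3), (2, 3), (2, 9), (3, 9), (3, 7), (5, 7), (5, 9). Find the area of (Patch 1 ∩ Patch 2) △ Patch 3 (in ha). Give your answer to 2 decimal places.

|Patch 1 ∩ Patch 2| = 6.
|(Patch 1 ∩ Patch 2) ∩ Patch 3| = 4.
|(Patch 1 ∩ Patch 2) △ Patch 3| = 6 + 38 − 8 = 36.00.

36.00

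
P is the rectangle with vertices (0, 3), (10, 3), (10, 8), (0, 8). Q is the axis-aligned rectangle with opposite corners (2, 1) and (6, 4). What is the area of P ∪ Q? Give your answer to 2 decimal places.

By inclusion–exclusion:
Individual areas: |P| = 50, |Q| = 12.
|P∩Q|: x∈[2,6], y∈[3,4] → 4·1 = 4.
|P ∪ Q| = 62 − 4 = 58.00.

58.00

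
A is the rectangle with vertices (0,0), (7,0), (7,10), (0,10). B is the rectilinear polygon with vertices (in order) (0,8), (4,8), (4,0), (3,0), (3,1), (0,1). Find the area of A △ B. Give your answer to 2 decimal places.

41.00

|A| = 70, |B| = 29, |A∩B| = 29.
|A △ B| = |A| + |B| − 2·|A∩B| = 70 + 29 − 58 = 41.00.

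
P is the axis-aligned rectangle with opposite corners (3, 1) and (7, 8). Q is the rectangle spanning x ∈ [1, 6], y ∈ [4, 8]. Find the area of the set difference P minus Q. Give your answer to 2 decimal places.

16.00

|P∩Q|: x∈[3,6], y∈[4,8] → 3·4 = 12.
|P| = 28.
|P ∖ Q| = |P| − |P∩Q| = 28 − 12 = 16.00.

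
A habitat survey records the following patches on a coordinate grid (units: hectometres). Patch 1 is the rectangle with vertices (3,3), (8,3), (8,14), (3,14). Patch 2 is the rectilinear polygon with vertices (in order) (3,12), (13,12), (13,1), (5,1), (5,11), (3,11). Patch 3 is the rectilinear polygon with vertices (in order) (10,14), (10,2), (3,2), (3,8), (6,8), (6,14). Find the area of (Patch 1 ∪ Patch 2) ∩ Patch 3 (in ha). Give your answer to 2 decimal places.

60.00

|Patch 1 ∪ Patch 2| = 116.
|(Patch 1 ∪ Patch 2) ∩ Patch 3| = 60.00.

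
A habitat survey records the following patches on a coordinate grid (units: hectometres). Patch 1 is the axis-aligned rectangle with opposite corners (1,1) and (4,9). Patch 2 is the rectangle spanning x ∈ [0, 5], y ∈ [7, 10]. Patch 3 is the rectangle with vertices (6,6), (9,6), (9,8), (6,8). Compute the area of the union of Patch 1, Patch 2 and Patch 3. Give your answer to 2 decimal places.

39.00

By inclusion–exclusion:
Individual areas: |Patch 1| = 24, |Patch 2| = 15, |Patch 3| = 6.
|Patch 1∩Patch 2|: x∈[1,4], y∈[7,9] → 3·2 = 6.
|Patch 1∩Patch 3| = 0 (no overlap).
|Patch 2∩Patch 3| = 0 (no overlap).
|Patch 1∩Patch 2∩Patch 3| = 0.
|Patch 1 ∪ Patch 2 ∪ Patch 3| = 45 − 6 + 0 = 39.00.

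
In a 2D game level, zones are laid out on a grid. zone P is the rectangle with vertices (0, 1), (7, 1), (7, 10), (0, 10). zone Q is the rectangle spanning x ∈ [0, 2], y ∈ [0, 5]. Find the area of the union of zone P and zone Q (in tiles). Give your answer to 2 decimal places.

By inclusion–exclusion:
Individual areas: |zone P| = 63, |zone Q| = 10.
|zone P∩zone Q|: x∈[0,2], y∈[1,5] → 2·4 = 8.
|zone P ∪ zone Q| = 73 − 8 = 65.00.

65.00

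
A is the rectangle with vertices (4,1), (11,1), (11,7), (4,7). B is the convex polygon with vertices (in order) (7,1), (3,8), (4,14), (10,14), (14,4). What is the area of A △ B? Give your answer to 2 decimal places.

76.11

|A| = 42, |B| = 95.5, |A∩B| = 30.6964.
|A △ B| = |A| + |B| − 2·|A∩B| = 42 + 95.5 − 61.3929 = 76.11.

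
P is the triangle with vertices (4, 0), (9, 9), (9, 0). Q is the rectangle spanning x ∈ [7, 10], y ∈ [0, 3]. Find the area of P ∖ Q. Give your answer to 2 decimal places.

16.50

|P| = 22.5, |P∩Q| = 6.
|P ∖ Q| = |P| − |P∩Q| = 22.5 − 6 = 16.50.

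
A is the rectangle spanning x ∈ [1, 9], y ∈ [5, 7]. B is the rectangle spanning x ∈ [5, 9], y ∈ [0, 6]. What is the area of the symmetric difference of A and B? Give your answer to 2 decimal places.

|A∩B|: x∈[5,9], y∈[5,6] → 4·1 = 4.
|A △ B| = |A| + |B| − 2·|A∩B| = 16 + 24 − 8 = 32.00.

32.00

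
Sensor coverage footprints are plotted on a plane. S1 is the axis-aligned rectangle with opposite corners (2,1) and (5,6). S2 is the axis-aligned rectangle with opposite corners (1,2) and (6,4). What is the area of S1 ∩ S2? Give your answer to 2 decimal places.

|S1∩S2|: x∈[2,5], y∈[2,4] → 3·2 = 6.

6.00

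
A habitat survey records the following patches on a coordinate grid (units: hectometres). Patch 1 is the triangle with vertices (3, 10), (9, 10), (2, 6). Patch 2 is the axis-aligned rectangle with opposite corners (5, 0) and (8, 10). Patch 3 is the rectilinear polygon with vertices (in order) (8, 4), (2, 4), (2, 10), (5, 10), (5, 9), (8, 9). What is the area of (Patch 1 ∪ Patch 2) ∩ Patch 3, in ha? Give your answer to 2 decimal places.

22.43

The region (Patch 1 ∪ Patch 2) ∩ Patch 3 is the polygon with vertices (8,4), (5,4), (5,7.714), (2,6), (3,10), (5,10), (5,9), (8,9).
By the shoelace formula its area is 22.43.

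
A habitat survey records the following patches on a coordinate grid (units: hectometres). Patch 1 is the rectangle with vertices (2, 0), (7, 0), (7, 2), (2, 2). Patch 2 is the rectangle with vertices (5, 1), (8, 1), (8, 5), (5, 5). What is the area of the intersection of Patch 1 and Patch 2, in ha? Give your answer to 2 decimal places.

2.00

|Patch 1∩Patch 2|: x∈[5,7], y∈[1,2] → 2·1 = 2.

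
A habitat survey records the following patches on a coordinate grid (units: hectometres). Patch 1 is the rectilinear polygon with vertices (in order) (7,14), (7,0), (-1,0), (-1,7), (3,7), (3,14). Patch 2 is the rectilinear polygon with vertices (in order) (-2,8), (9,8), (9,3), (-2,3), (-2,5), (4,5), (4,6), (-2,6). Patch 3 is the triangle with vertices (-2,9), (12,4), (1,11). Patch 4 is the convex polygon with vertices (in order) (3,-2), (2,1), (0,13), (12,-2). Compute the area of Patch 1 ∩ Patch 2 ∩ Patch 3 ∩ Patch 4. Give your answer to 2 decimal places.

1.70

The intersection is the polygon with vertices (4,8), (5.28,6.4), (3,7.214), (3,8).
By the shoelace formula its area is 1.70.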